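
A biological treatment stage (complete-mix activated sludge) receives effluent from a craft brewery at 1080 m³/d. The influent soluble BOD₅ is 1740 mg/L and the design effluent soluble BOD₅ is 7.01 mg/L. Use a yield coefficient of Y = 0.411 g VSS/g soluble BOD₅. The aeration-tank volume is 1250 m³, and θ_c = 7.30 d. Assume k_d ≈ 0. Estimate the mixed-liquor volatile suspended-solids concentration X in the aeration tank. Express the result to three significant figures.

X ≈ 4490 mg/L

Without decay, X = Y Q (S₀−S) θ_c / V = 0.411 × 1080 × (1740 − 7.01) × 7.30 / 1250 = 4492 mg/L.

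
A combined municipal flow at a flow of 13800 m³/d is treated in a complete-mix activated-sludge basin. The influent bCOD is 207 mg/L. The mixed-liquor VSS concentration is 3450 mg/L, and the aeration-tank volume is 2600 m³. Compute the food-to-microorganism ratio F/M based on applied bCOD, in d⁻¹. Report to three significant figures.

Food-to-microorganism ratio F/M = Q S₀ / (V X) = 13800 × 207 / (2600 × 3450) = 0.3185 d⁻¹.

F/M ≈ 0.318 d⁻¹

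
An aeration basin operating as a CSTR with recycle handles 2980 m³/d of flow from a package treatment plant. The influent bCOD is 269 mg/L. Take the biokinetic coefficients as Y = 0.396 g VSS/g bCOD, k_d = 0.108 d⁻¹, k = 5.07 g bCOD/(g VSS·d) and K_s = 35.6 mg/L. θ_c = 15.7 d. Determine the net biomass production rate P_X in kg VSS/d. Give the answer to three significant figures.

P_X ≈ 116 kg VSS/d

For a completely mixed reactor with recycle the Lawrence–McCarty relation gives S = K_s·(1 + k_d·θ_c) / [θ_c·(Y·k − k_d) − 1] = 35.6 × (1 + 0.108 × 15.7) / [15.7 × (0.396 × 5.07 − 0.108) − 1] = 95.96 / 28.83 = 3.329 mg/L.
Correct the yield for decay: Y_obs = Y/(1 + k_d θ_c) = 0.396 / (1 + 0.108 × 15.7) = 0.396 / 2.696 = 0.1469.
Substrate removed = Q·(S₀ − S) = 2980 m³/d × (269 − 3.33) g/m³ = 7.92×10^5 g/d = 791.7 kg/d.
Net biomass production P_X = Y_obs × Q·(S₀ − S) = 0.1469 × 791.7 = 116.3 kg VSS/d.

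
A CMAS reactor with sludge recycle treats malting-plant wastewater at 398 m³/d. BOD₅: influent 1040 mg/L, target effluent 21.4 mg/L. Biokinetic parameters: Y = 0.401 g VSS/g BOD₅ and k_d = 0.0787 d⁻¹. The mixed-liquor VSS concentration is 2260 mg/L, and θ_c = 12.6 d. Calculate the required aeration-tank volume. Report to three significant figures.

V ≈ 455 m³

Steady-state biomass mass balance: V·X·(1 + k_d·θ_c) = Y·Q·(S₀ − S)·θ_c, so V = 0.401 × 398 × (1040 − 21.4) × 12.6 / [2260 × (1 + 0.0787 × 12.6)] = 2.05×10^6 / 4501 = 455.1 m³.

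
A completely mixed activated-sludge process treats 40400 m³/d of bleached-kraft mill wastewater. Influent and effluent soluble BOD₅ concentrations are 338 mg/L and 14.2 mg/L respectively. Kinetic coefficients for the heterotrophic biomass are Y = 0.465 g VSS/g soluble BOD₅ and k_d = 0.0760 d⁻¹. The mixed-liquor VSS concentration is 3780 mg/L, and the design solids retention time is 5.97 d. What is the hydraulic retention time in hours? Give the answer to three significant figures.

τ ≈ 3.93 h

Rearranging the biomass balance for a CMAS with decay, V = Y·Q·ΔS·θ_c / [X·(1+k_d θ_c)] = 0.465 × 40400 × (338 − 14.2) × 5.97 / [3780 × (1 + 0.0760 × 5.97)] = 3.63×10^7 / 5495 = 6609 m³.
τ = V/Q = 6609/40400 = 0.1636 d, or 3.926 h.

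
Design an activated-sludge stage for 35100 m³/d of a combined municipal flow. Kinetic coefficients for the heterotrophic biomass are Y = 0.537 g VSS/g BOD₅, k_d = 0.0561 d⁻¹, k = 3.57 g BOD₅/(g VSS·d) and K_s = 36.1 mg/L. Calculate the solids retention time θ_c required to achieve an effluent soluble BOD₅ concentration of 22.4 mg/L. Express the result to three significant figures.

θ_c ≈ 1.48 d

At the target effluent, Y k S/(K_s+S) = 0.537×3.57×22.4/58.50 = 0.7341 d⁻¹.
1/θ_c = 0.7341 − 0.0561 = 0.6780 d⁻¹, so θ_c = 1.475 d.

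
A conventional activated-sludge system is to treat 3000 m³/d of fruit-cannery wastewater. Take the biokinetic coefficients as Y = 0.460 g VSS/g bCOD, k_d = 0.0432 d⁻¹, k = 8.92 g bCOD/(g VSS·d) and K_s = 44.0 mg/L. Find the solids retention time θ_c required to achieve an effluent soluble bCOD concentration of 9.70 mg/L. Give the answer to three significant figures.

From 1/θ_c = Y·k·S/(K_s + S) − k_d: Y·k·S/(K_s+S) = 0.460 × 8.92 × 9.70 / (44.0 + 9.70) = 0.7412 d⁻¹.
Then 1/θ_c = μ − k_d = 0.7412 − 0.0432 = 0.6980 d⁻¹, giving θ_c = 1.433 d.

θ_c ≈ 1.43 d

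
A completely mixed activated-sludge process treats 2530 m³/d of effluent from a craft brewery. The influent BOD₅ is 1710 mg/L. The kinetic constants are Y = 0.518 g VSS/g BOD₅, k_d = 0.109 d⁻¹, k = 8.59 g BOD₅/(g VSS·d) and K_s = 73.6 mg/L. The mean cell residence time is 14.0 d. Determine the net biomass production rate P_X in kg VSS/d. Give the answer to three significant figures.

For a completely mixed reactor with recycle the Lawrence–McCarty relation gives S = K_s·(1 + k_d·θ_c) / [θ_c·(Y·k − k_d) − 1] = 73.6 × (1 + 0.109 × 14.0) / [14.0 × (0.518 × 8.59 − 0.109) − 1] = 185.9 / 59.77 = 3.111 mg/L.
The observed yield is Y_obs = Y/(1 + k_d·θ_c) = 0.518 / (1 + 0.109 × 14.0) = 0.518 / 2.526 = 0.2051 g VSS per g BOD₅ removed.
Mass of BOD₅ removed per day: Q(S₀ − S) = 2530 × 1707 g/m³ = 4318 kg/d.
Biomass produced: P_X = Y_obs·Q·ΔS = 0.2051 × 4318 ≈ 885.6 kg VSS/d.

P_X ≈ 886 kg VSS/d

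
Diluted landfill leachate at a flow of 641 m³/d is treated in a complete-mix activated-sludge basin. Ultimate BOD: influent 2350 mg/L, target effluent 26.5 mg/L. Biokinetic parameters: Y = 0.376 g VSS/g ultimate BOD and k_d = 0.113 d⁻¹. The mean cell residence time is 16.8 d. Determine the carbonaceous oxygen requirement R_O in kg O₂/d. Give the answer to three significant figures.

The observed yield is Y_obs = Y/(1 + k_d·θ_c) = 0.376 / (1 + 0.113 × 16.8) = 0.376 / 2.898 = 0.1297 g VSS per g ultimate BOD removed.
ΔS = 2350 − 26.5 = 2324 mg/L, so the substrate removal rate is 641 × 2324/1000 = 1489 kg ultimate BOD/d.
P_X = Y_obs·Q·(S₀ − S) = 0.1297 × 1489 = 193.2 kg VSS/d.
R_O = Q·(S₀ − S) − 1.42·P_X = 1489 − 1.42 × 193.2 = 1215 kg O₂/d.

R_O ≈ 1220 kg O₂/d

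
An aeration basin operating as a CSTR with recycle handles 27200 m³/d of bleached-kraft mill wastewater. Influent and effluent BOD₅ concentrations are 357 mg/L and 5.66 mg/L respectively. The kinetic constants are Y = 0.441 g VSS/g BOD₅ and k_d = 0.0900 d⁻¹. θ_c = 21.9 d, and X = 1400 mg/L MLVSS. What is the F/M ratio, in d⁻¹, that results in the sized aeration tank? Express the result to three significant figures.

From the SRT design equation V = Y Q (S₀−S) θ_c / [X (1 + k_d θ_c)] = 0.441 × 27200 × (357 − 5.66) × 21.9 / [1400 × (1 + 0.0900 × 21.9)] = 9.23×10^7 / 4159 = 22190 m³.
F/M = Q·S₀ / (V·X) = 27200 × 357 / (22190 × 1400) = 0.3126 g BOD₅·(g VSS·d)⁻¹.

F/M ≈ 0.313 d⁻¹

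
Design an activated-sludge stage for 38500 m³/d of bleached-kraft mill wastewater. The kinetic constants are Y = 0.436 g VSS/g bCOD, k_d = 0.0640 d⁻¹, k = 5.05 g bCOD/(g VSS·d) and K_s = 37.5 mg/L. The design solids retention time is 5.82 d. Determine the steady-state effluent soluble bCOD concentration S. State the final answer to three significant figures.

For a completely mixed reactor with recycle the Lawrence–McCarty relation gives S = K_s·(1 + k_d·θ_c) / [θ_c·(Y·k − k_d) − 1] = 37.5 × (1 + 0.0640 × 5.82) / [5.82 × (0.436 × 5.05 − 0.0640) − 1] = 51.47 / 11.44 = 4.498 mg/L.

S ≈ 4.50 mg/L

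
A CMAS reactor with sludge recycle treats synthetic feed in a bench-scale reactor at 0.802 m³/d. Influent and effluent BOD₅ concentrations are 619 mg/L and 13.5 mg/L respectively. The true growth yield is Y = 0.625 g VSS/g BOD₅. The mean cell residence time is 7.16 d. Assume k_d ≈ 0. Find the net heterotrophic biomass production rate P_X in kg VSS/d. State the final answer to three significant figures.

P_X ≈ 0.304 kg VSS/d

No decay correction is needed, so Y_obs = Y = 0.625.
Mass of BOD₅ removed per day: Q(S₀ − S) = 0.802 × 605.5 g/m³ = 0.4856 kg/d.
So the net sludge growth is P_X = 0.6250 × 0.4856 = 0.3035 kg VSS/d.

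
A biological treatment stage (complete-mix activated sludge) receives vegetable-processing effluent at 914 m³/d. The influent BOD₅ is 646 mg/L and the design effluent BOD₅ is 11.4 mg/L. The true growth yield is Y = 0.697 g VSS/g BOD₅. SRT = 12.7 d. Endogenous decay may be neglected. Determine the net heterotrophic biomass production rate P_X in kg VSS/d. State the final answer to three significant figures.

P_X ≈ 404 kg VSS/d

No decay correction is needed, so Y_obs = Y = 0.697.
ΔS = 646 − 11.4 = 634.6 mg/L, so the substrate removal rate is 914 × 634.6/1000 = 580.0 kg BOD₅/d.
Net biomass production P_X = Y_obs × Q·(S₀ − S) = 0.6970 × 580.0 = 404.3 kg VSS/d.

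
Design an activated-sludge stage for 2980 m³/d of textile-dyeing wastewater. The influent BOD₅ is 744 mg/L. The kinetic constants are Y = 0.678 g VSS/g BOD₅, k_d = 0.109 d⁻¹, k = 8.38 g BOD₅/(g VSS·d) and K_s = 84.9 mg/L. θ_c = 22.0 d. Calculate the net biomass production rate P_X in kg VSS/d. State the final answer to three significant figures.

For a completely mixed reactor with recycle the Lawrence–McCarty relation gives S = K_s·(1 + k_d·θ_c) / [θ_c·(Y·k − k_d) − 1] = 84.9 × (1 + 0.109 × 22.0) / [22.0 × (0.678 × 8.38 − 0.109) − 1] = 288.5 / 121.6 = 2.372 mg/L.
Observed yield with endogenous decay: Y_obs = Y / (1 + k_d·θ_c) = 0.678 / (1 + 0.109 × 22.0) = 0.678 / 3.398 = 0.1995 g VSS/g BOD₅.
ΔS = 744 − 2.37 = 741.6 mg/L, so the substrate removal rate is 2980 × 741.6/1000 = 2210 kg BOD₅/d.
P_X = Y_obs · Q(S₀ − S) = 0.1995 × 2210 = 441.0 kg VSS/d.

P_X ≈ 441 kg VSS/d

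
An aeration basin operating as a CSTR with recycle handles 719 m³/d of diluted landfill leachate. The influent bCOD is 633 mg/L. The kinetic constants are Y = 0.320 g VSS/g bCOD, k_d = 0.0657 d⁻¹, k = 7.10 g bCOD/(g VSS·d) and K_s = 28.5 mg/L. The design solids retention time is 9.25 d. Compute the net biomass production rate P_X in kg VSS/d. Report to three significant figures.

From the Monod/SRT balance for a CMAS, S = K_s·(1+k_d θ_c)/[θ_c·(Y k − k_d) − 1] = 28.5 × (1 + 0.0657 × 9.25) / [9.25 × (0.320 × 7.10 − 0.0657) − 1] = 45.82 / 19.41 = 2.361 mg/L.
Y_obs = Y / (1 + k_d θ_c) = 0.320 / (1 + 0.0657 × 9.25) = 0.320 / 1.608 = 0.1990.
ΔS = 633 − 2.36 = 630.6 mg/L, so the substrate removal rate is 719 × 630.6/1000 = 453.4 kg bCOD/d.
So the net sludge growth is P_X = 0.1990 × 453.4 = 90.25 kg VSS/d.

P_X ≈ 90.3 kg VSS/d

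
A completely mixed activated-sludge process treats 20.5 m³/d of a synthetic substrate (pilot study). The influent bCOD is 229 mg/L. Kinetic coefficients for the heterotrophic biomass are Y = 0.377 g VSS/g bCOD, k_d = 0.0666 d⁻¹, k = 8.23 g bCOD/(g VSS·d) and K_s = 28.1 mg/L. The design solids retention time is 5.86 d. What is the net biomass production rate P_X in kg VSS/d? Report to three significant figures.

P_X ≈ 1.26 kg VSS/d

From the Monod/SRT balance for a CMAS, S = K_s·(1+k_d θ_c)/[θ_c·(Y k − k_d) − 1] = 28.1 × (1 + 0.0666 × 5.86) / [5.86 × (0.377 × 8.23 − 0.0666) − 1] = 39.07 / 16.79 = 2.327 mg/L.
Y_obs = Y / (1 + k_d θ_c) = 0.377 / (1 + 0.0666 × 5.86) = 0.377 / 1.390 = 0.2712.
Substrate removed = Q·(S₀ − S) = 20.5 m³/d × (229 − 2.33) g/m³ = 4.65×10^3 g/d = 4.647 kg/d.
Net biomass production P_X = Y_obs × Q·(S₀ − S) = 0.2712 × 4.647 = 1.260 kg VSS/d.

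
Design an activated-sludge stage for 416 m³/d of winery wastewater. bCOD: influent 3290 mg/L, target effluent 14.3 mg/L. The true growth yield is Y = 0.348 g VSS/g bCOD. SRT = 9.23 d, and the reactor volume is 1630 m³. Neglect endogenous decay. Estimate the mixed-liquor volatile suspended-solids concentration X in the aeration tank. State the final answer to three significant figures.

X ≈ 2690 mg/L

Without decay, X = Y Q (S₀−S) θ_c / V = 0.348 × 416 × (3290 − 14.3) × 9.23 / 1630 = 2685 mg/L.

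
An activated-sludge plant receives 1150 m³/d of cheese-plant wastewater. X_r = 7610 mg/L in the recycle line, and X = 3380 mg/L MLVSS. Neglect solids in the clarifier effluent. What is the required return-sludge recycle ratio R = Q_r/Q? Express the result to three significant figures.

R ≈ 0.799

R = Q_r/Q = X/(X_r − X) = 3380 / (7610 − 3380) = 0.7991.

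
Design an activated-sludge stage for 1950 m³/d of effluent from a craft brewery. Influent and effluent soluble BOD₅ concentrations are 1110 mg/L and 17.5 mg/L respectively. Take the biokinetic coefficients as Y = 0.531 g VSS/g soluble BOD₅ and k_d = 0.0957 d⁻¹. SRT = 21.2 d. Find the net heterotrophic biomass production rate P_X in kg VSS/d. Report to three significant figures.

P_X ≈ 373 kg VSS/d

Y_obs = Y / (1 + k_d θ_c) = 0.531 / (1 + 0.0957 × 21.2) = 0.531 / 3.029 = 0.1753.
Q·(S₀ − S) = 1950 × (1110 − 17.5) × 10⁻³ = 2130 kg/d removed.
P_X = Y_obs · Q(S₀ − S) = 0.1753 × 2130 = 373.5 kg VSS/d.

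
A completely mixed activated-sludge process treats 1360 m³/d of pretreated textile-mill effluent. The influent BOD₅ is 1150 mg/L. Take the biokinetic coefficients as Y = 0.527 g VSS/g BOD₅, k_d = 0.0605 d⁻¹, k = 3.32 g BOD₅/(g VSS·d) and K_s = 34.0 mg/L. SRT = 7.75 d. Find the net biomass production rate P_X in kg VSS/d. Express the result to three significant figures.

P_X ≈ 559 kg VSS/d

From the Monod/SRT balance for a CMAS, S = K_s·(1+k_d θ_c)/[θ_c·(Y k − k_d) − 1] = 34.0 × (1 + 0.0605 × 7.75) / [7.75 × (0.527 × 3.32 − 0.0605) − 1] = 49.94 / 12.09 = 4.131 mg/L.
Observed yield with endogenous decay: Y_obs = Y / (1 + k_d·θ_c) = 0.527 / (1 + 0.0605 × 7.75) = 0.527 / 1.469 = 0.3588 g VSS/g BOD₅.
Mass of BOD₅ removed per day: Q(S₀ − S) = 1360 × 1146 g/m³ = 1558 kg/d.
So the net sludge growth is P_X = 0.3588 × 1558 = 559.1 kg VSS/d.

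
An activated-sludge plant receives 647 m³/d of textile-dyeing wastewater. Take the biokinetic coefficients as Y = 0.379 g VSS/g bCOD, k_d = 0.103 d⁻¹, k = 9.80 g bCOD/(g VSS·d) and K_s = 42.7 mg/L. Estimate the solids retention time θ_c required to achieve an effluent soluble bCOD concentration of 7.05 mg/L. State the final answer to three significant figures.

θ_c ≈ 2.36 d

Specific growth rate at S = 7.05 mg/L: μ = YkS/(K_s+S) = 0.379·9.80·7.05/(42.7+7.05) = 0.5263 d⁻¹.
θ_c = 1/(μ − k_d) = 1/(0.5263 − 0.103) = 1/0.4233 = 2.362 d.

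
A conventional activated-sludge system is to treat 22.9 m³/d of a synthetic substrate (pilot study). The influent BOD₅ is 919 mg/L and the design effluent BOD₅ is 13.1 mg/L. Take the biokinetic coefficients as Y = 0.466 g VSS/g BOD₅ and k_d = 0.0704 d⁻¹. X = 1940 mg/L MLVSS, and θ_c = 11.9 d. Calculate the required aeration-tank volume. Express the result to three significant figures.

From the SRT design equation V = Y Q (S₀−S) θ_c / [X (1 + k_d θ_c)] = 0.466 × 22.9 × (919 − 13.1) × 11.9 / [1940 × (1 + 0.0704 × 11.9)] = 1.15×10^5 / 3565 = 32.27 m³.

V ≈ 32.3 m³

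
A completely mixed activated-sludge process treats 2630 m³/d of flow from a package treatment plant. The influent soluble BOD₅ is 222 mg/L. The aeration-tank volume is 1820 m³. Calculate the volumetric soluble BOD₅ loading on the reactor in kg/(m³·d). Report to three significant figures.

L_v ≈ 0.321 kg soluble BOD₅/(m³·d)

L_v = Q S₀ / V = 2630 × 222 × 10⁻³ / 1820 = 0.3208 kg/(m³·d).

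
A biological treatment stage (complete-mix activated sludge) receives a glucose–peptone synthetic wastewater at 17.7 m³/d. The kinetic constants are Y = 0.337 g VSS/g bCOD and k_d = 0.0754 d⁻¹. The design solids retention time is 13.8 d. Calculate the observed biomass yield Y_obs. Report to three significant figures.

Correct the yield for decay: Y_obs = Y/(1 + k_d θ_c) = 0.337 / (1 + 0.0754 × 13.8) = 0.337 / 2.041 = 0.1652.

Y_obs ≈ 0.165 g VSS/g bCOD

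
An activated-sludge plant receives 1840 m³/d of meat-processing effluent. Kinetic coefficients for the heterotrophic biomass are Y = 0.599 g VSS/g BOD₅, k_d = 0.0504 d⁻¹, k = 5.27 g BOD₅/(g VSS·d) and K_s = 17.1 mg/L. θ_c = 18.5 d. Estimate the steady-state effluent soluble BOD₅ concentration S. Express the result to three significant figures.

S ≈ 0.585 mg/L

Effluent substrate depends only on kinetics and SRT: S = K_s(1 + k_d θ_c) / [θ_c(Yk − k_d) − 1] = 17.1 × (1 + 0.0504 × 18.5) / [18.5 × (0.599 × 5.27 − 0.0504) − 1] = 33.04 / 56.47 = 0.5852 mg/L.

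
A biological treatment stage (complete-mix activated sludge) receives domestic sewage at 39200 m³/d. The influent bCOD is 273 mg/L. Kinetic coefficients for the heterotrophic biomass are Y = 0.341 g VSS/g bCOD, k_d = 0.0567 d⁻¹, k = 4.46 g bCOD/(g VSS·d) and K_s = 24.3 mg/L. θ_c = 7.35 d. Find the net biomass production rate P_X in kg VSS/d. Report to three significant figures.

P_X ≈ 2540 kg VSS/d

Effluent substrate depends only on kinetics and SRT: S = K_s(1 + k_d θ_c) / [θ_c(Yk − k_d) − 1] = 24.3 × (1 + 0.0567 × 7.35) / [7.35 × (0.341 × 4.46 − 0.0567) − 1] = 34.43 / 9.762 = 3.527 mg/L.
Y_obs = Y / (1 + k_d θ_c) = 0.341 / (1 + 0.0567 × 7.35) = 0.341 / 1.417 = 0.2407.
Substrate removed = Q·(S₀ − S) = 39200 m³/d × (273 − 3.53) g/m³ = 1.06×10^7 g/d = 10563 kg/d.
So the net sludge growth is P_X = 0.2407 × 10563 = 2542 kg VSS/d.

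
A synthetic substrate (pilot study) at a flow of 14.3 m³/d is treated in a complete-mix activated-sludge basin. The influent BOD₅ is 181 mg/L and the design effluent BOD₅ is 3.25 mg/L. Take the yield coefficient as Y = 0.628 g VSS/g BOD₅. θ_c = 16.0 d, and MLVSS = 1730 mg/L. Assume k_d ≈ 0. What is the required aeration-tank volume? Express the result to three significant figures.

V ≈ 14.8 m³

Biomass mass balance (decay neglected): V·X = Y·Q·(S₀ − S)·θ_c, so V = 0.628 × 14.3 × (181 − 3.25) × 16.0 / 1730 = 14.76 m³.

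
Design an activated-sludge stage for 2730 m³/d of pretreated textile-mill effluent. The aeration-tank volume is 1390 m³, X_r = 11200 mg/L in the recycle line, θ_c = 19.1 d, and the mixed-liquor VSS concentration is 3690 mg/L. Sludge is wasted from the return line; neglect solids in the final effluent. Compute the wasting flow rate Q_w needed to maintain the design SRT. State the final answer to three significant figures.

θ_c = V·X/(Q_w·X_r) when wasting from the recycle, so Q_w = V·X/(θ_c·X_r) = 1390 × 3690 / (19.1 × 11200) = 23.98 m³/d.

Q_w ≈ 24.0 m³/d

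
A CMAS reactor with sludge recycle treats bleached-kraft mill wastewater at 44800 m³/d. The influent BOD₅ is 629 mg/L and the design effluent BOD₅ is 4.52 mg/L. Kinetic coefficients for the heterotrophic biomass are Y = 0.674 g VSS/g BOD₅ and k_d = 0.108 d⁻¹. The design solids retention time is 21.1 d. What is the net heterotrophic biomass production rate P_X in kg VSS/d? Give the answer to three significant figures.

Observed yield with endogenous decay: Y_obs = Y / (1 + k_d·θ_c) = 0.674 / (1 + 0.108 × 21.1) = 0.674 / 3.279 = 0.2056 g VSS/g BOD₅.
Substrate removed = Q·(S₀ − S) = 44800 m³/d × (629 − 4.52) g/m³ = 2.8×10^7 g/d = 27977 kg/d.
Biomass produced: P_X = Y_obs·Q·ΔS = 0.2056 × 27977 ≈ 5751 kg VSS/d.

P_X ≈ 5750 kg VSS/d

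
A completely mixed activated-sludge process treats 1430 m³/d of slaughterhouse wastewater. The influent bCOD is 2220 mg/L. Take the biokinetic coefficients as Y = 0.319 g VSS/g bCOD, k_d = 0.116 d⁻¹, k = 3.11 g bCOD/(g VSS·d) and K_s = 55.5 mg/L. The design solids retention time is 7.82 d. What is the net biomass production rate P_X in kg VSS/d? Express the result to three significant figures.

P_X ≈ 527 kg VSS/d

For a completely mixed reactor with recycle the Lawrence–McCarty relation gives S = K_s·(1 + k_d·θ_c) / [θ_c·(Y·k − k_d) − 1] = 55.5 × (1 + 0.116 × 7.82) / [7.82 × (0.319 × 3.11 − 0.116) − 1] = 105.8 / 5.851 = 18.09 mg/L.
Y_obs = Y / (1 + k_d θ_c) = 0.319 / (1 + 0.116 × 7.82) = 0.319 / 1.907 = 0.1673.
Mass of bCOD removed per day: Q(S₀ − S) = 1430 × 2202 g/m³ = 3149 kg/d.
P_X = Y_obs · Q(S₀ − S) = 0.1673 × 3149 = 526.7 kg VSS/d.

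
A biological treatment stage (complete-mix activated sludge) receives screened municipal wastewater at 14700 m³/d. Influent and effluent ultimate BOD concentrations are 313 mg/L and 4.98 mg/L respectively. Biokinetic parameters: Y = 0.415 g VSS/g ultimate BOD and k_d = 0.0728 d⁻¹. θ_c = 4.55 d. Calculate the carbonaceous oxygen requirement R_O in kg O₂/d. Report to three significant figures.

R_O ≈ 2520 kg O₂/d

Y_obs = Y / (1 + k_d θ_c) = 0.415 / (1 + 0.0728 × 4.55) = 0.415 / 1.331 = 0.3117.
Substrate removed = Q·(S₀ − S) = 14700 m³/d × (313 − 4.98) g/m³ = 4.53×10^6 g/d = 4528 kg/d.
P_X = Y_obs·Q·(S₀ − S) = 0.3117 × 4528 = 1412 kg VSS/d.
R_O = Q·ΔS − 1.42 P_X = 4528 − 2004 = 2524 kg O₂/d.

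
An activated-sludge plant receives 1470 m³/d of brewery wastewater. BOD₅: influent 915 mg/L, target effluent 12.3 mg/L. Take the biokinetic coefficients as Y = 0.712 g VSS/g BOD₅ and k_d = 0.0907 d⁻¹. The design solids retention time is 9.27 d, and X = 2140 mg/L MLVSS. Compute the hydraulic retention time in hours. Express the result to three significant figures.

τ ≈ 36.3 h

From the SRT design equation V = Y Q (S₀−S) θ_c / [X (1 + k_d θ_c)] = 0.712 × 1470 × (915 − 12.3) × 9.27 / [2140 × (1 + 0.0907 × 9.27)] = 8.76×10^6 / 3939 = 2223 m³.
τ = V/Q = 2223/1470 = 1.512 d, or 36.30 h.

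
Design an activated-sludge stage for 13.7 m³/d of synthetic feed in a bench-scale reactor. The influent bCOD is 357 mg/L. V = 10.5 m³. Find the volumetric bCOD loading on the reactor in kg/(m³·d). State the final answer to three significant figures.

L_v = Q S₀ / V = 13.7 × 357 × 10⁻³ / 10.50 = 0.4658 kg/(m³·d).

L_v ≈ 0.466 kg bCOD/(m³·d)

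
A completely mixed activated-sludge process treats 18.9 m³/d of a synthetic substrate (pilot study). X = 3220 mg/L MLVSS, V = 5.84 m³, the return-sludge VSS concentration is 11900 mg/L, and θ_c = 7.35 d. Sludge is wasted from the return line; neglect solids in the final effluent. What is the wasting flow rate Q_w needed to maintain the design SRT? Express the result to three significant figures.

Q_w ≈ 0.215 m³/d

Wasting from the return line (neglecting effluent solids): Q_w = V·X / (θ_c·X_r) = 5.840 × 3220 / (7.35 × 11900) = 0.2150 m³/d.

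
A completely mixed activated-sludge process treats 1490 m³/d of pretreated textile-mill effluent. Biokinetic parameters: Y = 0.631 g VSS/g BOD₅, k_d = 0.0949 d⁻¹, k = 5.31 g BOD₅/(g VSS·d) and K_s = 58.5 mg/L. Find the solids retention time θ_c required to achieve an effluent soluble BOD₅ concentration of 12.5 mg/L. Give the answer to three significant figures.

Specific growth rate at S = 12.5 mg/L: μ = YkS/(K_s+S) = 0.631·5.31·12.5/(58.5+12.5) = 0.5899 d⁻¹.
θ_c = 1/(μ − k_d) = 1/(0.5899 − 0.0949) = 1/0.4950 = 2.020 d.

θ_c ≈ 2.02 d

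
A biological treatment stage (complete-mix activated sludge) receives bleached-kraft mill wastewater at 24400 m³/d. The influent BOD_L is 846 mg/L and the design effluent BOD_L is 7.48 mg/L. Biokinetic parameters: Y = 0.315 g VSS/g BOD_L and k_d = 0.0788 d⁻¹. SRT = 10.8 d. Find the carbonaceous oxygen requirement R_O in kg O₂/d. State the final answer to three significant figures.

Observed yield with endogenous decay: Y_obs = Y / (1 + k_d·θ_c) = 0.315 / (1 + 0.0788 × 10.8) = 0.315 / 1.851 = 0.1702 g VSS/g BOD_L.
ΔS = 846 − 7.48 = 838.5 mg/L, so the substrate removal rate is 24400 × 838.5/1000 = 20460 kg BOD_L/d.
P_X = Y_obs·Q·(S₀ − S) = 0.1702 × 20460 = 3482 kg VSS/d.
R_O = Q·(S₀ − S) − 1.42·P_X = 20460 − 1.42 × 3482 = 15516 kg O₂/d.

R_O ≈ 15500 kg O₂/d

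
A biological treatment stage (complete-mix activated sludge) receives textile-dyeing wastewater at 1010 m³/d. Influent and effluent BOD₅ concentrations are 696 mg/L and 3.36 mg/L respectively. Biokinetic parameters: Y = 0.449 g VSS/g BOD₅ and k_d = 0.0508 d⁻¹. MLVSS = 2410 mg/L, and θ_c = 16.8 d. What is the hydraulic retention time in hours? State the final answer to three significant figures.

τ ≈ 28.1 h

Steady-state biomass mass balance: V·X·(1 + k_d·θ_c) = Y·Q·(S₀ − S)·θ_c, so V = 0.449 × 1010 × (696 − 3.36) × 16.8 / [2410 × (1 + 0.0508 × 16.8)] = 5.28×10^6 / 4467 = 1181 m³.
Hydraulic retention time τ = V/Q = 1181 / 1010 = 1.170 d = 28.07 h.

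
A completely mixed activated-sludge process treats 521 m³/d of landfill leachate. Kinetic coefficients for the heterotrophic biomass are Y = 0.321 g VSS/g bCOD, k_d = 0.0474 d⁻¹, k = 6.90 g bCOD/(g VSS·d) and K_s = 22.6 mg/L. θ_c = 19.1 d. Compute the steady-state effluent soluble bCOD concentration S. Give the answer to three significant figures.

S ≈ 1.07 mg/L

Effluent substrate depends only on kinetics and SRT: S = K_s(1 + k_d θ_c) / [θ_c(Yk − k_d) − 1] = 22.6 × (1 + 0.0474 × 19.1) / [19.1 × (0.321 × 6.90 − 0.0474) − 1] = 43.06 / 40.40 = 1.066 mg/L.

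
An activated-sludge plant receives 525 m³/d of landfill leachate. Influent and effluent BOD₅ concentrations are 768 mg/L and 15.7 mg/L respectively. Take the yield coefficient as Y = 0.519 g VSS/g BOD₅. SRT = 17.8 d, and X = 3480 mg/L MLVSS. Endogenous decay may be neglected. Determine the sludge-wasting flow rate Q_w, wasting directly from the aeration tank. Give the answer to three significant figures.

Biomass mass balance (decay neglected): V·X = Y·Q·(S₀ − S)·θ_c, so V = 0.519 × 525 × (768 − 15.7) × 17.8 / 3480 = 1048 m³.
With mixed-liquor wasting, θ_c = V/Q_w, so Q_w = V/θ_c = 1048/17.8 = 58.90 m³/d.

Q_w ≈ 58.9 m³/d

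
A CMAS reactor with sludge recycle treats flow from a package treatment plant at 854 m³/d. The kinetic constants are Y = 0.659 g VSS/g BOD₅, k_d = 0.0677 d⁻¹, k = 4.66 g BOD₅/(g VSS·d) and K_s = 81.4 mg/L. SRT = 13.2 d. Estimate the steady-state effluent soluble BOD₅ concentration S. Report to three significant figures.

S ≈ 3.99 mg/L

For a completely mixed reactor with recycle the Lawrence–McCarty relation gives S = K_s·(1 + k_d·θ_c) / [θ_c·(Y·k − k_d) − 1] = 81.4 × (1 + 0.0677 × 13.2) / [13.2 × (0.659 × 4.66 − 0.0677) − 1] = 154.1 / 38.64 = 3.989 mg/L.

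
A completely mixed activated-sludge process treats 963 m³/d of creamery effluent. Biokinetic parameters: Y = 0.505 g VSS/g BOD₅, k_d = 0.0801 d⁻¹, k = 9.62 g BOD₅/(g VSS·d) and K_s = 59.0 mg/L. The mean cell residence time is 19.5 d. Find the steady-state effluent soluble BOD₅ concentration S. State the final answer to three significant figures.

For a completely mixed reactor with recycle the Lawrence–McCarty relation gives S = K_s·(1 + k_d·θ_c) / [θ_c·(Y·k − k_d) − 1] = 59.0 × (1 + 0.0801 × 19.5) / [19.5 × (0.505 × 9.62 − 0.0801) − 1] = 151.2 / 92.17 = 1.640 mg/L.

S ≈ 1.64 mg/L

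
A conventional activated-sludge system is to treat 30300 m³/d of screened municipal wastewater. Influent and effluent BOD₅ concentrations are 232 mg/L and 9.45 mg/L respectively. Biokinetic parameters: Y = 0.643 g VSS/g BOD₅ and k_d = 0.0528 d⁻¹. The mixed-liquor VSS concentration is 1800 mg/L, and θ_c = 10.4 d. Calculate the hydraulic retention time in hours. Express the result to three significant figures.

Steady-state biomass mass balance: V·X·(1 + k_d·θ_c) = Y·Q·(S₀ − S)·θ_c, so V = 0.643 × 30300 × (232 − 9.45) × 10.4 / [1800 × (1 + 0.0528 × 10.4)] = 4.51×10^7 / 2788 = 16172 m³.
Hydraulic retention time τ = V/Q = 16172 / 30300 = 0.5337 d = 12.81 h.

τ ≈ 12.8 h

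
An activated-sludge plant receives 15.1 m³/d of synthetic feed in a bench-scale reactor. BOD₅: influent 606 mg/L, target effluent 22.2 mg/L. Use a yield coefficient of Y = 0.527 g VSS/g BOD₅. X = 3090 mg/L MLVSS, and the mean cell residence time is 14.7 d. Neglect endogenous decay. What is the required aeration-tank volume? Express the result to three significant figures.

V ≈ 22.1 m³

V·X = Y·Q·ΔS·θ_c gives V = 0.527 × 15.1 × (606 − 22.2) × 14.7 / 3090 = 22.10 m³.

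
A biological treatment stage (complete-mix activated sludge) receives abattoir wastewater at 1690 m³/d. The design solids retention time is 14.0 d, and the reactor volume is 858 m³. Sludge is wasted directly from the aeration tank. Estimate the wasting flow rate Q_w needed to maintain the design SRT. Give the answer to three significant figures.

Q_w ≈ 61.3 m³/d

Wasting from the aeration tank: Q_w = V / θ_c = 858.0 / 14.0 = 61.29 m³/d.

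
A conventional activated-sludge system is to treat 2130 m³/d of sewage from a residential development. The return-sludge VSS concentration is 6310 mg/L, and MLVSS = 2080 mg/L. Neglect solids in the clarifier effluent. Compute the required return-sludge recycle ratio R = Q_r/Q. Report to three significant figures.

Mass balance around the secondary clarifier (neglecting effluent solids): R = X / (X_r − X) = 2080 / (6310 − 2080) = 0.4917.

R ≈ 0.492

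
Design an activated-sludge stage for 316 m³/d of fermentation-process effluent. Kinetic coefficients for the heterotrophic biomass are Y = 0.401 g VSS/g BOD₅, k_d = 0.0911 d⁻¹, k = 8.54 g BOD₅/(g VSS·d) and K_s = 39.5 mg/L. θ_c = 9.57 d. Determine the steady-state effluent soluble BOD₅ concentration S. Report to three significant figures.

S ≈ 2.39 mg/L

Effluent substrate depends only on kinetics and SRT: S = K_s(1 + k_d θ_c) / [θ_c(Yk − k_d) − 1] = 39.5 × (1 + 0.0911 × 9.57) / [9.57 × (0.401 × 8.54 − 0.0911) − 1] = 73.94 / 30.90 = 2.393 mg/L.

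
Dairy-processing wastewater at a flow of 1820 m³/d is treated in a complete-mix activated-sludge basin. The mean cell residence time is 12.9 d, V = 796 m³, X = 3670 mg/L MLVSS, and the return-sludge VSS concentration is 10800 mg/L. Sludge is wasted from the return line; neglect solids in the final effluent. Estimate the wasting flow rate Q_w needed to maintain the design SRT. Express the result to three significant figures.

Q_w = (V·X)/(θ_c X_r) = 796.0 × 3670 / (12.9 × 10800) = 20.97 m³/d.

Q_w ≈ 21.0 m³/d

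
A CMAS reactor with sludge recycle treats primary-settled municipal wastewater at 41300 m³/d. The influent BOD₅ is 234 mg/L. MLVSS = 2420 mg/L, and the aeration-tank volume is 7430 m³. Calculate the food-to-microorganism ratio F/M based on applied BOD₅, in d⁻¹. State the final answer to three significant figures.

F/M ≈ 0.537 d⁻¹

F/M = applied load / biomass = Q·S₀/(V·X) = 41300 × 234 / (7430 × 2420) = 0.5375 d⁻¹.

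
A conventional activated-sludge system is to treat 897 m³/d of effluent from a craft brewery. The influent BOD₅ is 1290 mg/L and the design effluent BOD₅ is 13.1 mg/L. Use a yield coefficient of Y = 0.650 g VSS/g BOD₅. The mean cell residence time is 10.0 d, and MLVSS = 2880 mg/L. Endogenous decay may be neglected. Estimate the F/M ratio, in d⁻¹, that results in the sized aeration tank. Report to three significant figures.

F/M ≈ 0.155 d⁻¹

V·X = Y·Q·ΔS·θ_c gives V = 0.650 × 897 × (1290 − 13.1) × 10.0 / 2880 = 2585 m³.
F/M = applied load / biomass = Q·S₀/(V·X) = 897 × 1290 / (2585 × 2880) = 0.1554 d⁻¹.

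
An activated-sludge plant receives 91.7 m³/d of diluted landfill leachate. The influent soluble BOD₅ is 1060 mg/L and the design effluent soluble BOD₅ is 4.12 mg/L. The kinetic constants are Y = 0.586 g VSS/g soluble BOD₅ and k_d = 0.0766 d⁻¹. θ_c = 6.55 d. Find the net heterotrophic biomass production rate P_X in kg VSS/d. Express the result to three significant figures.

P_X ≈ 37.8 kg VSS/d

Observed yield with endogenous decay: Y_obs = Y / (1 + k_d·θ_c) = 0.586 / (1 + 0.0766 × 6.55) = 0.586 / 1.502 = 0.3902 g VSS/g soluble BOD₅.
Substrate removed = Q·(S₀ − S) = 91.7 m³/d × (1060 − 4.12) g/m³ = 9.68×10^4 g/d = 96.82 kg/d.
Biomass produced: P_X = Y_obs·Q·ΔS = 0.3902 × 96.82 ≈ 37.78 kg VSS/d.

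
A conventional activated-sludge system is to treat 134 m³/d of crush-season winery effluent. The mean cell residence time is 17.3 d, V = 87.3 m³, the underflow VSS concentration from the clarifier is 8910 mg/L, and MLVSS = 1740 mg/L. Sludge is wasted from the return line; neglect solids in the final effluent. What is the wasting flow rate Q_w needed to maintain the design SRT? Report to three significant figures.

Wasting from the return line (neglecting effluent solids): Q_w = V·X / (θ_c·X_r) = 87.30 × 1740 / (17.3 × 8910) = 0.9855 m³/d.

Q_w ≈ 0.985 m³/d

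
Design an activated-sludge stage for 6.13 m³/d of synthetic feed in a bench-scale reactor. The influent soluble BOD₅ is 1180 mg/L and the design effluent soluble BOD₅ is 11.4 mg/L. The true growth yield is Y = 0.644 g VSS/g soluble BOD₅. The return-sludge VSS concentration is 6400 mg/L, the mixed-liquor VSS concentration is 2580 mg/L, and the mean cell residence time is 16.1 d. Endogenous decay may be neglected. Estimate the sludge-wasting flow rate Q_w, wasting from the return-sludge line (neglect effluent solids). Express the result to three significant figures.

With k_d = 0 the design equation reduces to V = Y Q (S₀−S) θ_c / X = 0.644 × 6.13 × (1180 − 11.4) × 16.1 / 2580 = 28.79 m³.
θ_c = V·X/(Q_w·X_r) when wasting from the recycle, so Q_w = V·X/(θ_c·X_r) = 28.79 × 2580 / (16.1 × 6400) = 0.7208 m³/d.

Q_w ≈ 0.721 m³/d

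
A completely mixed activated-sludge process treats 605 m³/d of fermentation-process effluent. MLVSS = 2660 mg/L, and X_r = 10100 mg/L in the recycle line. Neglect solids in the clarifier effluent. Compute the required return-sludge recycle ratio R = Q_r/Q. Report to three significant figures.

Solids balance on the clarifier gives (1+R)X = R·X_r, so R = X/(X_r − X) = 2660 / (10100 − 2660) = 0.3575.

R ≈ 0.358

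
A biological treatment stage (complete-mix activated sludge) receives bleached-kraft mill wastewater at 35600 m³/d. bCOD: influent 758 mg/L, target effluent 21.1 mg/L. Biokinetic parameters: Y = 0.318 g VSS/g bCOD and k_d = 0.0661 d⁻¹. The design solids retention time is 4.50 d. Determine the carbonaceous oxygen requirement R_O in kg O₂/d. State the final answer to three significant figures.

Correct the yield for decay: Y_obs = Y/(1 + k_d θ_c) = 0.318 / (1 + 0.0661 × 4.50) = 0.318 / 1.297 = 0.2451.
ΔS = 758 − 21.1 = 736.9 mg/L, so the substrate removal rate is 35600 × 736.9/1000 = 26234 kg bCOD/d.
Biomass synthesised: P_X = Y_obs × 26234 = 6430 kg VSS/d.
R_O = Q·ΔS − 1.42 P_X = 26234 − 9130 = 17103 kg O₂/d.

R_O ≈ 17100 kg O₂/d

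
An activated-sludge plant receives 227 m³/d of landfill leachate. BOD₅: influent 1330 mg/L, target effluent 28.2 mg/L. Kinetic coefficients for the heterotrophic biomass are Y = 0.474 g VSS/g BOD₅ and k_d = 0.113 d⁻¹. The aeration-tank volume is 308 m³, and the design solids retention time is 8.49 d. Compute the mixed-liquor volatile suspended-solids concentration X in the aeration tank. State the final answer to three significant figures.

X = Y·Q·ΔS·θ_c / [V·(1 + k_d θ_c)] = 0.474 × 227 × (1330 − 28.2) × 8.49 / [308 × (1 + 0.113 × 8.49)] = 1971 mg/L.

X ≈ 1970 mg/L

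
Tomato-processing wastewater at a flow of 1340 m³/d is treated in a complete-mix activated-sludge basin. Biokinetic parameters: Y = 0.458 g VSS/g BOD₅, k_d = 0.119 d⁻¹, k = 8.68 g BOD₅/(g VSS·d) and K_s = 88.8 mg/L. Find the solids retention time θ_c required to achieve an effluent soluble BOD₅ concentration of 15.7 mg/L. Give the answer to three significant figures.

θ_c ≈ 2.09 d

Specific growth rate at S = 15.7 mg/L: μ = YkS/(K_s+S) = 0.458·8.68·15.7/(88.8+15.7) = 0.5973 d⁻¹.
1/θ_c = 0.5973 − 0.119 = 0.4783 d⁻¹, so θ_c = 2.091 d.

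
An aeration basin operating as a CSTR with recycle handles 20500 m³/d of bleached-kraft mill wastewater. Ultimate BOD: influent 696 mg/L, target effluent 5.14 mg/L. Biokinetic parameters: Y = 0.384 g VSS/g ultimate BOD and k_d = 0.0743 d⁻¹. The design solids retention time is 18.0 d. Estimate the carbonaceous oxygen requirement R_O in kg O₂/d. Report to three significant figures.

Correct the yield for decay: Y_obs = Y/(1 + k_d θ_c) = 0.384 / (1 + 0.0743 × 18.0) = 0.384 / 2.337 = 0.1643.
Q·(S₀ − S) = 20500 × (696 − 5.14) × 10⁻³ = 14163 kg/d removed.
Biomass synthesised: P_X = Y_obs × 14163 = 2327 kg VSS/d.
Carbonaceous O₂ demand = substrate oxidised − cell-mass equivalent = 14163 − 1.42 × 2327 = 10859 kg O₂/d.

R_O ≈ 10900 kg O₂/d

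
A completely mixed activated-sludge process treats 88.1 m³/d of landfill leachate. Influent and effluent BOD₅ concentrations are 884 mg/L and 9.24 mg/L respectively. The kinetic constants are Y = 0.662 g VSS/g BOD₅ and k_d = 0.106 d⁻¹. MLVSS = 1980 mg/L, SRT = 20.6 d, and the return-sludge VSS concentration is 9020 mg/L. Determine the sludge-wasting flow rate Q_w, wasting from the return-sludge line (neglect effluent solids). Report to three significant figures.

Q_w ≈ 1.78 m³/d

Rearranging the biomass balance for a CMAS with decay, V = Y·Q·ΔS·θ_c / [X·(1+k_d θ_c)] = 0.662 × 88.1 × (884 − 9.24) × 20.6 / [1980 × (1 + 0.106 × 20.6)] = 1.05×10^6 / 6304 = 166.7 m³.
Q_w = (V·X)/(θ_c X_r) = 166.7 × 1980 / (20.6 × 9020) = 1.777 m³/d.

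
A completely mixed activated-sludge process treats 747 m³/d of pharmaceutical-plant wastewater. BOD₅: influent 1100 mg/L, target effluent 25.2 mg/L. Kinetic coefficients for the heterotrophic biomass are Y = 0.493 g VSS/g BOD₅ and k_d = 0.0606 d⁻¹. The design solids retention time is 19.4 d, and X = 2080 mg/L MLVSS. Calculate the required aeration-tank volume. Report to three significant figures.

V ≈ 1700 m³

Steady-state biomass mass balance: V·X·(1 + k_d·θ_c) = Y·Q·(S₀ − S)·θ_c, so V = 0.493 × 747 × (1100 − 25.2) × 19.4 / [2080 × (1 + 0.0606 × 19.4)] = 7.68×10^6 / 4525 = 1697 m³.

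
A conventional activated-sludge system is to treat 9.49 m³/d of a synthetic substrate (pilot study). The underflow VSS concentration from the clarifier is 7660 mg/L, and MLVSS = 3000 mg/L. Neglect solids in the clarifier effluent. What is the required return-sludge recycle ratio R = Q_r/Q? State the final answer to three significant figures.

R ≈ 0.644

Solids balance on the clarifier gives (1+R)X = R·X_r, so R = X/(X_r − X) = 3000 / (7660 − 3000) = 0.6438.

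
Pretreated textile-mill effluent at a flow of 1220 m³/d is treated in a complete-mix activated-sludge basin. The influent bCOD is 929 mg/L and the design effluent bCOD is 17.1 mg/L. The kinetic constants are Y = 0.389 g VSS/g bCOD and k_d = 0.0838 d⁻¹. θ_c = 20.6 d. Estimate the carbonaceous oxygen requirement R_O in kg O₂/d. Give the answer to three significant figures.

Observed yield with endogenous decay: Y_obs = Y / (1 + k_d·θ_c) = 0.389 / (1 + 0.0838 × 20.6) = 0.389 / 2.726 = 0.1427 g VSS/g bCOD.
Q·(S₀ − S) = 1220 × (929 − 17.1) × 10⁻³ = 1113 kg/d removed.
Net sludge production P_X = 0.1427 × 1113 = 158.7 kg VSS/d.
Carbonaceous O₂ demand = substrate oxidised − cell-mass equivalent = 1113 − 1.42 × 158.7 = 887.1 kg O₂/d.

R_O ≈ 887 kg O₂/d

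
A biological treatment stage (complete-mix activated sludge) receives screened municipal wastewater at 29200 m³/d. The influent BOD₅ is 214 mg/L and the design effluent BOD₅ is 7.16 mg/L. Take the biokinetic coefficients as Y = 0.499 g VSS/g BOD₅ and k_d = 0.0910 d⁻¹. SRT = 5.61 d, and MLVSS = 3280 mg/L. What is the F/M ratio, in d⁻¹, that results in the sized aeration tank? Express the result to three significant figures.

F/M ≈ 0.558 d⁻¹

From the SRT design equation V = Y Q (S₀−S) θ_c / [X (1 + k_d θ_c)] = 0.499 × 29200 × (214 − 7.16) × 5.61 / [3280 × (1 + 0.0910 × 5.61)] = 1.69×10^7 / 4954 = 3413 m³.
F/M = Q·S₀ / (V·X) = 29200 × 214 / (3413 × 3280) = 0.5583 g BOD₅·(g VSS·d)⁻¹.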